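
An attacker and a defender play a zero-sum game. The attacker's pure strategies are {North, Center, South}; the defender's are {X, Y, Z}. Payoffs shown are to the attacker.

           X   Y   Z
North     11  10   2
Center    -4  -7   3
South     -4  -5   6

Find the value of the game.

70/19

Row minima: North → 2, Center → -7, South → -5; maximin = 2.
Column maxima: X → 11, Y → 10, Z → 6; minimax = 6.
2 ≠ 6, so there is no saddle point; optimal play is mixed.
X is strictly dominated by Y (it gives the attacker strictly more in every row), so the defender never plays it.
With X eliminated, Center is strictly dominated by South (South gives the attacker strictly more in every remaining column), so the attacker never plays it.
On the remaining 2×2 (North, South vs Y, Z):
Let the attacker play North with probability p. Expected payoff against Y: 10p + (-5)(1−p) = 15p − 5; against Z: 2p + 6(1−p) = −4p + 6.
Setting these equal: 15p − 5 = −4p + 6 ⇒ 19p = 11 ⇒ p = 11/19, and the value is (15)·(11/19) − 5 = 70/19.
For the defender: with q = P(Y), equating North's and South's payoffs gives 8q + 2 = −11q + 6 ⇒ q = 4/19.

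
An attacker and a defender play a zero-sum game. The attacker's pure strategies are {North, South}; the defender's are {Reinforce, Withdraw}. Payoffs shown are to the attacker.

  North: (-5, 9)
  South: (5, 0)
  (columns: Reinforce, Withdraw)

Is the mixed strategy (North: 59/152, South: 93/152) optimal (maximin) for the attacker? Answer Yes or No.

Against Reinforce this mix gives (59/152)·(-5) + (93/152)·5 = 85/76.
Against Withdraw this mix gives (59/152)·9 + (93/152)·0 = 531/152.
The defender will play Reinforce, holding the attacker to 85/76. Shifting weight toward the row that does better against Reinforce would raise this floor (the equalizing mix achieves 45/19 against both Reinforce and Withdraw), so the proposed strategy is not optimal.

No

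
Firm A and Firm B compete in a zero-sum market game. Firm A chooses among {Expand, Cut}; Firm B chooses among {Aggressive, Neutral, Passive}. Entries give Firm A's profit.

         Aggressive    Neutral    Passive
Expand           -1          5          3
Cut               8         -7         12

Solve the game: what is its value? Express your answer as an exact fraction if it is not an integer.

Row minima: Expand → -1, Cut → -7; maximin = -1.
Column maxima: Aggressive → 8, Neutral → 5, Passive → 12; minimax = 5.
-1 ≠ 5, so there is no saddle point; optimal play is mixed.
Passive is strictly dominated by Aggressive (it gives Firm A strictly more in every row), so Firm B never plays it.
On the remaining 2×2 (Expand, Cut vs Aggressive, Neutral):
Let Firm A play Expand with probability p. Expected payoff against Aggressive: (-1)p + 8(1−p) = −9p + 8; against Neutral: 5p + (-7)(1−p) = 12p − 7.
Setting these equal: −9p + 8 = 12p − 7 ⇒ −21p = -15 ⇒ p = 5/7, and the value is (-9)·(5/7) + 8 = 11/7.
For Firm B: with q = P(Aggressive), equating Expand's and Cut's payoffs gives −6q + 5 = 15q − 7 ⇒ q = 4/7.

11/7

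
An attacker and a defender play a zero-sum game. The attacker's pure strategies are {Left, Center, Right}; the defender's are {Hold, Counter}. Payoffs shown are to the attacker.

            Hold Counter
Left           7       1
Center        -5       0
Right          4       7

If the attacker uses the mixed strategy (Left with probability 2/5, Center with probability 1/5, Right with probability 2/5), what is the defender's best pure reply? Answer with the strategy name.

Counter

If the defender plays Hold, the attacker's expected payoff is (2/5)·7 + (1/5)·(-5) + (2/5)·4 = 17/5.
If the defender plays Counter, the attacker's expected payoff is (2/5)·1 + (1/5)·0 + (2/5)·7 = 16/5.
The defender minimizes the attacker's payoff; the smallest is 16/5, so the best response is Counter.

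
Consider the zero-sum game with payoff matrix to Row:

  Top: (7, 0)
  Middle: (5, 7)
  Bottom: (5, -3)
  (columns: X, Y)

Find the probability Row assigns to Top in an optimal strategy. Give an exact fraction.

Row minima: Top → 0, Middle → 5, Bottom → -3; maximin = 5.
Column maxima: X → 7, Y → 7; minimax = 7.
5 ≠ 7, so there is no saddle point; optimal play is mixed.
Bottom is strictly dominated by Top, so Row never plays it.
On the remaining 2×2 (Top, Middle vs X, Y):
Let Row play Top with probability p. Expected payoff against X: 7p + 5(1−p) = 2p + 5; against Y: 0p + 7(1−p) = −7p + 7.
Setting these equal: 2p + 5 = −7p + 7 ⇒ 9p = 2 ⇒ p = 2/9, and the value is (2)·(2/9) + 5 = 49/9.
For Column: with q = P(X), equating Top's and Middle's payoffs gives 7q = −2q + 7 ⇒ q = 7/9.

2/9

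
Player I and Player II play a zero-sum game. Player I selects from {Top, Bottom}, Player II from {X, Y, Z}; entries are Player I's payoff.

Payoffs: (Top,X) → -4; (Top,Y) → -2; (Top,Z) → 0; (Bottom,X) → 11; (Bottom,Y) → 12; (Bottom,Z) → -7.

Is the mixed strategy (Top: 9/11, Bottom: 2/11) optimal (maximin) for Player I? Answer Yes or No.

Against X this mix gives (9/11)·(-4) + (2/11)·11 = -14/11.
Against Y this mix gives (9/11)·(-2) + (2/11)·12 = 6/11.
Against Z this mix gives (9/11)·0 + (2/11)·(-7) = -14/11.
All of Player II's active replies (X, Z) yield -14/11, and no column does worse for Player I. The mix makes Player II indifferent and guarantees -14/11, so it is optimal.

Yes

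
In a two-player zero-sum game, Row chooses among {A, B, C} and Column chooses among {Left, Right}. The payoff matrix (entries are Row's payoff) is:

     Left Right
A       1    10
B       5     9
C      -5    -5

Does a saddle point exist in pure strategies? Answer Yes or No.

Yes

Row minima: A → 1, B → 5, C → -5; maximin = 5.
Column maxima: Left → 5, Right → 10; minimax = 5.
maximin = minimax = 5, so a saddle point exists.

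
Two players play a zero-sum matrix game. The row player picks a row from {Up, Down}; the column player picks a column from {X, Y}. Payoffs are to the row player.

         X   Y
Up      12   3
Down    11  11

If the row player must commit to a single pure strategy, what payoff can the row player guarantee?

Row minima: Up → 3, Down → 11.
The best of these is 11.

11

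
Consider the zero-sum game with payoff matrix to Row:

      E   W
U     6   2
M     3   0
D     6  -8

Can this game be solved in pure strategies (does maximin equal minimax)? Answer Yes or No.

Row minima: U → 2, M → 0, D → -8; maximin = 2.
Column maxima: E → 6, W → 2; minimax = 2.
maximin = minimax = 2, so a saddle point exists.

Yes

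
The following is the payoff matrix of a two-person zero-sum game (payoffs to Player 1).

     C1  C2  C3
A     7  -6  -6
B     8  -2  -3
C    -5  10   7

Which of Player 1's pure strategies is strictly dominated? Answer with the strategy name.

A

B gives a strictly higher payoff than A against every column: 8 > 7, -2 > -6, -3 > -6.
So A is strictly dominated and Player 1 never plays it.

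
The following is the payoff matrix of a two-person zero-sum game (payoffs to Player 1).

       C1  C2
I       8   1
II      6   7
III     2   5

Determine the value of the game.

25/4

Row minima: I → 1, II → 6, III → 2; maximin = 6.
Column maxima: C1 → 8, C2 → 7; minimax = 7.
6 ≠ 7, so there is no saddle point; optimal play is mixed.
III is strictly dominated by II, so Player 1 never plays it.
On the remaining 2×2 (I, II vs C1, C2):
Let Player 1 play I with probability p. Expected payoff against C1: 8p + 6(1−p) = 2p + 6; against C2: 1p + 7(1−p) = −6p + 7.
Setting these equal: 2p + 6 = −6p + 7 ⇒ 8p = 1 ⇒ p = 1/8, and the value is (2)·(1/8) + 6 = 25/4.
For Player 2: with q = P(C1), equating I's and II's payoffs gives 7q + 1 = −q + 7 ⇒ q = 3/4.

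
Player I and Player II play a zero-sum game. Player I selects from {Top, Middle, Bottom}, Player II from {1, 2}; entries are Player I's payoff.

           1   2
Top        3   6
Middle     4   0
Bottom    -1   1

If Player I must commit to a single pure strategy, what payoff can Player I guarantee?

Row minima: Top → 3, Middle → 0, Bottom → -1.
The best of these is 3.

3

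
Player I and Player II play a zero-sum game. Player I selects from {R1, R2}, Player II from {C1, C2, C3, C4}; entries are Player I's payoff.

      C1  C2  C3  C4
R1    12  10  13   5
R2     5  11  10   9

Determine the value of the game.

Row minima: R1 → 5, R2 → 5; maximin = 5.
Column maxima: C1 → 12, C2 → 11, C3 → 13, C4 → 9; minimax = 9.
5 ≠ 9, so there is no saddle point; optimal play is mixed.
C2 is strictly dominated by C4 (it gives Player I strictly more in every row), so Player II never plays it.
C3 is strictly dominated by C1 (it gives Player I strictly more in every row), so Player II never plays it.
On the remaining 2×2 (R1, R2 vs C1, C4):
Let Player I play R1 with probability p. Expected payoff against C1: 12p + 5(1−p) = 7p + 5; against C4: 5p + 9(1−p) = −4p + 9.
Setting these equal: 7p + 5 = −4p + 9 ⇒ 11p = 4 ⇒ p = 4/11, and the value is (7)·(4/11) + 5 = 83/11.
For Player II: with q = P(C1), equating R1's and R2's payoffs gives 7q + 5 = −4q + 9 ⇒ q = 4/11.

83/11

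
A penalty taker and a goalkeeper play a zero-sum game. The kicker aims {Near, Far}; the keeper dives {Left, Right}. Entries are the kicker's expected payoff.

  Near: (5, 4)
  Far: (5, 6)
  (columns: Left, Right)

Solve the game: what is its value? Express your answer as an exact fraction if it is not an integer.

Row minima: Near → 4, Far → 5; maximin = 5.
Column maxima: Left → 5, Right → 6; minimax = 5.
Since maximin = minimax = 5, there is a saddle point and the value is 5.

5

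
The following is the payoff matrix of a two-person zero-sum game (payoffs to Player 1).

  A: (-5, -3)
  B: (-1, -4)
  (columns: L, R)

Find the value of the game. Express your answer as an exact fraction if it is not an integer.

Row minima: A → -5, B → -4; maximin = -4.
Column maxima: L → -1, R → -3; minimax = -3.
-4 ≠ -3, so there is no saddle point; optimal play is mixed.
Let Player 1 play A with probability p. Expected payoff against L: (-5)p + (-1)(1−p) = −4p − 1; against R: (-3)p + (-4)(1−p) = p − 4.
Setting these equal: −4p − 1 = p − 4 ⇒ −5p = -3 ⇒ p = 3/5, and the value is (-4)·(3/5) − 1 = -17/5.
For Player 2: with q = P(L), equating A's and B's payoffs gives −2q − 3 = 3q − 4 ⇒ q = 1/5.

-17/5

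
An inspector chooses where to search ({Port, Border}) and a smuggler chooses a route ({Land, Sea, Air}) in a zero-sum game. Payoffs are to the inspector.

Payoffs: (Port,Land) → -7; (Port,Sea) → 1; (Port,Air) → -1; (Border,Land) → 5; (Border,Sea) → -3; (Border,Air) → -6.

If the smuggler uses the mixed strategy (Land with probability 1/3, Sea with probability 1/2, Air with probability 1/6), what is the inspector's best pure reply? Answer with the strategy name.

Expected payoff of Port: (1/3)·(-7) + (1/2)·1 + (1/6)·(-1) = -2.
Expected payoff of Border: (1/3)·5 + (1/2)·(-3) + (1/6)·(-6) = -5/6.
The largest is -5/6, so the inspector's best response is Border.

Border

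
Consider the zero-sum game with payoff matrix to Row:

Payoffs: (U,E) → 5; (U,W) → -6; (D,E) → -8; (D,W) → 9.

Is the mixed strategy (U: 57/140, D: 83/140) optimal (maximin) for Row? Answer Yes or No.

No

Against E this mix gives (57/140)·5 + (83/140)·(-8) = -379/140.
Against W this mix gives (57/140)·(-6) + (83/140)·9 = 81/28.
Column will play E, holding Row to -379/140. Shifting weight toward the row that does better against E would raise this floor (the equalizing mix achieves -3/28 against both E and W), so the proposed strategy is not optimal.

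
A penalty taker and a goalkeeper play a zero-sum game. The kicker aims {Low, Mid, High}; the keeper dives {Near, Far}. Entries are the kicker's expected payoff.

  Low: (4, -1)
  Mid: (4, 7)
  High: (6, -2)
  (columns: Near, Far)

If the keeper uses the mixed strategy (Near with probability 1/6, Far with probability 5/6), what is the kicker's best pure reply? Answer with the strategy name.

Expected payoff of Low: (1/6)·4 + (5/6)·(-1) = -1/6.
Expected payoff of Mid: (1/6)·4 + (5/6)·7 = 13/2.
Expected payoff of High: (1/6)·6 + (5/6)·(-2) = -2/3.
The largest is 13/2, so the kicker's best response is Mid.

Mid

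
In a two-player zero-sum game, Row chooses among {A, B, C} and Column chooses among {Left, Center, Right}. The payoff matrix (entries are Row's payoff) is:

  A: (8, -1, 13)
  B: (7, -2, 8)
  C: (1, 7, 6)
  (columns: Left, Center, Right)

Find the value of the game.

Row minima: A → -1, B → -2, C → 1; maximin = 1.
Column maxima: Left → 8, Center → 7, Right → 13; minimax = 7.
1 ≠ 7, so there is no saddle point; optimal play is mixed.
B is strictly dominated by A, so Row never plays it.
Right is strictly dominated by Left (it gives Row strictly more in every row), so Column never plays it.
On the remaining 2×2 (A, C vs Left, Center):
Let Row play A with probability p. Expected payoff against Left: 8p + 1(1−p) = 7p + 1; against Center: (-1)p + 7(1−p) = −8p + 7.
Setting these equal: 7p + 1 = −8p + 7 ⇒ 15p = 6 ⇒ p = 2/5, and the value is (7)·(2/5) + 1 = 19/5.
For Column: with q = P(Left), equating A's and C's payoffs gives 9q − 1 = −6q + 7 ⇒ q = 8/15.

19/5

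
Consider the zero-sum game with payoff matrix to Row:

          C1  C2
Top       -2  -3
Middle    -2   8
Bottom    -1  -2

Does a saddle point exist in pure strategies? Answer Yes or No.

Row minima: Top → -3, Middle → -2, Bottom → -2; maximin = -2.
Column maxima: C1 → -1, C2 → 8; minimax = -1.
-2 ≠ -1, so no pure-strategy equilibrium exists.

No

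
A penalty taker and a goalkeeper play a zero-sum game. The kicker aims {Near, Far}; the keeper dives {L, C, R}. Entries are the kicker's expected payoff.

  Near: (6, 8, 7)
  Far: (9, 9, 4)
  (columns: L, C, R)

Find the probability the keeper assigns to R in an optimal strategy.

1/2

Row minima: Near → 6, Far → 4; maximin = 6.
Column maxima: L → 9, C → 9, R → 7; minimax = 7.
6 ≠ 7, so there is no saddle point; optimal play is mixed.
C is strictly dominated by R (it gives the kicker strictly more in every row), so the keeper never plays it.
On the remaining 2×2 (Near, Far vs L, R):
Let the kicker play Near with probability p. Expected payoff against L: 6p + 9(1−p) = −3p + 9; against R: 7p + 4(1−p) = 3p + 4.
Setting these equal: −3p + 9 = 3p + 4 ⇒ −6p = -5 ⇒ p = 5/6, and the value is (-3)·(5/6) + 9 = 13/2.
For the keeper: with q = P(L), equating Near's and Far's payoffs gives −q + 7 = 5q + 4 ⇒ q = 1/2.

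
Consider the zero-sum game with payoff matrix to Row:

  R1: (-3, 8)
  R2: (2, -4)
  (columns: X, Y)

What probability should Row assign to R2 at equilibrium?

11/17

Row minima: R1 → -3, R2 → -4; maximin = -3.
Column maxima: X → 2, Y → 8; minimax = 2.
-3 ≠ 2, so there is no saddle point; optimal play is mixed.
Let Row play R1 with probability p. Expected payoff against X: (-3)p + 2(1−p) = −5p + 2; against Y: 8p + (-4)(1−p) = 12p − 4.
Setting these equal: −5p + 2 = 12p − 4 ⇒ −17p = -6 ⇒ p = 6/17, and the value is (-5)·(6/17) + 2 = 4/17.
For Column: with q = P(X), equating R1's and R2's payoffs gives −11q + 8 = 6q − 4 ⇒ q = 12/17.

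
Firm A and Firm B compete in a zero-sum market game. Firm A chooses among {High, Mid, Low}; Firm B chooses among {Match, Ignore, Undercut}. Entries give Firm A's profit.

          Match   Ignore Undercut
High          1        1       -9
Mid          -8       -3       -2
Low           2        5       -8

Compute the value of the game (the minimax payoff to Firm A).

Row minima: High → -9, Mid → -8, Low → -8; maximin = -8.
Column maxima: Match → 2, Ignore → 5, Undercut → -2; minimax = -2.
-8 ≠ -2, so there is no saddle point; optimal play is mixed.
High is strictly dominated by Low, so Firm A never plays it.
With High eliminated, Ignore is strictly dominated by Match (it gives Firm A strictly more in every remaining row), so Firm B never plays it.
On the remaining 2×2 (Mid, Low vs Match, Undercut):
Let Firm A play Mid with probability p. Expected payoff against Match: (-8)p + 2(1−p) = −10p + 2; against Undercut: (-2)p + (-8)(1−p) = 6p − 8.
Setting these equal: −10p + 2 = 6p − 8 ⇒ −16p = -10 ⇒ p = 5/8, and the value is (-10)·(5/8) + 2 = -17/4.
For Firm B: with q = P(Match), equating Mid's and Low's payoffs gives −6q − 2 = 10q − 8 ⇒ q = 3/8.

-17/4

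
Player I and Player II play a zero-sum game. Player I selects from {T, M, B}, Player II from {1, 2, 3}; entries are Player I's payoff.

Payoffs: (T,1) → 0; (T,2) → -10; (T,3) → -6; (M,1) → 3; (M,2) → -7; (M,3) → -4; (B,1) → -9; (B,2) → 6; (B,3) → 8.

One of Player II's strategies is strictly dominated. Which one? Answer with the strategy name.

3

2 holds Player I's payoff strictly below 3 in every row: -10 < -6, -7 < -4, 6 < 8.
So 3 is strictly dominated for Player II.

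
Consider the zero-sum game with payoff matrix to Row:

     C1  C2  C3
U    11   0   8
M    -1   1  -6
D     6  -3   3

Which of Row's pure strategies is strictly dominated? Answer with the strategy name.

U gives a strictly higher payoff than D against every column: 11 > 6, 0 > -3, 8 > 3.
So D is strictly dominated and Row never plays it.

D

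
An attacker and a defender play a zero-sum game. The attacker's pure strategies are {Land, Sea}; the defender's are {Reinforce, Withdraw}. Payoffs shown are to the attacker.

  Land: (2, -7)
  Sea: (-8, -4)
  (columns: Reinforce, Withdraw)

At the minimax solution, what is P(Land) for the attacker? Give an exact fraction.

Row minima: Land → -7, Sea → -8; maximin = -7.
Column maxima: Reinforce → 2, Withdraw → -4; minimax = -4.
-7 ≠ -4, so there is no saddle point; optimal play is mixed.
Let the attacker play Land with probability p. Expected payoff against Reinforce: 2p + (-8)(1−p) = 10p − 8; against Withdraw: (-7)p + (-4)(1−p) = −3p − 4.
Setting these equal: 10p − 8 = −3p − 4 ⇒ 13p = 4 ⇒ p = 4/13, and the value is (10)·(4/13) − 8 = -64/13.
For the defender: with q = P(Reinforce), equating Land's and Sea's payoffs gives 9q − 7 = −4q − 4 ⇒ q = 3/13.

4/13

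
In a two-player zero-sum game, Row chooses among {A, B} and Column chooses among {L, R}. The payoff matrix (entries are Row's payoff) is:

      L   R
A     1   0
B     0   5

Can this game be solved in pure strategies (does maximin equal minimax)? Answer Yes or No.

No

Row minima: A → 0, B → 0; maximin = 0.
Column maxima: L → 1, R → 5; minimax = 1.
0 ≠ 1, so no pure-strategy equilibrium exists.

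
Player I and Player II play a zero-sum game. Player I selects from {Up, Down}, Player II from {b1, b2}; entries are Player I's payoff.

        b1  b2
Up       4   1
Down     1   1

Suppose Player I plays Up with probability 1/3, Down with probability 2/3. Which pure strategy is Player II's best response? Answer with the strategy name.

b2

If Player II plays b1, Player I's expected payoff is (1/3)·4 + (2/3)·1 = 2.
If Player II plays b2, Player I's expected payoff is (1/3)·1 + (2/3)·1 = 1.
Player II minimizes Player I's payoff; the smallest is 1, so the best response is b2.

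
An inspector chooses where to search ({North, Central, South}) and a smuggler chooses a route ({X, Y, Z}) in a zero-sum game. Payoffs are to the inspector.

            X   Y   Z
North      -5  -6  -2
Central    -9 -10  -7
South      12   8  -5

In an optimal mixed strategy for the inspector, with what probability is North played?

13/17

Row minima: North → -6, Central → -10, South → -5; maximin = -5.
Column maxima: X → 12, Y → 8, Z → -2; minimax = -2.
-5 ≠ -2, so there is no saddle point; optimal play is mixed.
Central is strictly dominated by North, so the inspector never plays it.
X is strictly dominated by Y (it gives the inspector strictly more in every row), so the smuggler never plays it.
On the remaining 2×2 (North, South vs Y, Z):
Let the inspector play North with probability p. Expected payoff against Y: (-6)p + 8(1−p) = −14p + 8; against Z: (-2)p + (-5)(1−p) = 3p − 5.
Setting these equal: −14p + 8 = 3p − 5 ⇒ −17p = -13 ⇒ p = 13/17, and the value is (-14)·(13/17) + 8 = -46/17.
For the smuggler: with q = P(Y), equating North's and South's payoffs gives −4q − 2 = 13q − 5 ⇒ q = 3/17.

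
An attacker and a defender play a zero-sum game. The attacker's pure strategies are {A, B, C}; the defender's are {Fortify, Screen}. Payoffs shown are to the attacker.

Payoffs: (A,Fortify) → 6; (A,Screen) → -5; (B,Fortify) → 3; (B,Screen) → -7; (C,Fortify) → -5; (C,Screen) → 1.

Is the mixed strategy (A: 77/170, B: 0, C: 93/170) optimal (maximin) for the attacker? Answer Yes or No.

No

Against Fortify this mix gives (77/170)·6 + (93/170)·(-5) = -3/170.
Against Screen this mix gives (77/170)·(-5) + (93/170)·1 = -146/85.
The defender will play Screen, holding the attacker to -146/85. Shifting weight toward the row that does better against Screen would raise this floor (the equalizing mix achieves -19/17 against both Screen and Fortify), so the proposed strategy is not optimal.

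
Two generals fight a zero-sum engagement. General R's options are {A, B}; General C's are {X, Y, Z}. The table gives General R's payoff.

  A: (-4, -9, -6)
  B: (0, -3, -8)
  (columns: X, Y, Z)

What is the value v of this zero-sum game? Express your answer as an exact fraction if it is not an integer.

Row minima: A → -9, B → -8; maximin = -8.
Column maxima: X → 0, Y → -3, Z → -6; minimax = -6.
-8 ≠ -6, so there is no saddle point; optimal play is mixed.
X is strictly dominated by Y (it gives General R strictly more in every row), so General C never plays it.
On the remaining 2×2 (A, B vs Y, Z):
Let General R play A with probability p. Expected payoff against Y: (-9)p + (-3)(1−p) = −6p − 3; against Z: (-6)p + (-8)(1−p) = 2p − 8.
Setting these equal: −6p − 3 = 2p − 8 ⇒ −8p = -5 ⇒ p = 5/8, and the value is (-6)·(5/8) − 3 = -27/4.
For General C: with q = P(Y), equating A's and B's payoffs gives −3q − 6 = 5q − 8 ⇒ q = 1/4.

-27/4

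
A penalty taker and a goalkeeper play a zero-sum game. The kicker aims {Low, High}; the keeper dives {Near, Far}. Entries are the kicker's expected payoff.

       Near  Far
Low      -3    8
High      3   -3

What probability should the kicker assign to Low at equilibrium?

Row minima: Low → -3, High → -3; maximin = -3.
Column maxima: Near → 3, Far → 8; minimax = 3.
-3 ≠ 3, so there is no saddle point; optimal play is mixed.
Let the kicker play Low with probability p. Expected payoff against Near: (-3)p + 3(1−p) = −6p + 3; against Far: 8p + (-3)(1−p) = 11p − 3.
Setting these equal: −6p + 3 = 11p − 3 ⇒ −17p = -6 ⇒ p = 6/17, and the value is (-6)·(6/17) + 3 = 15/17.
For the keeper: with q = P(Near), equating Low's and High's payoffs gives −11q + 8 = 6q − 3 ⇒ q = 11/17.

6/17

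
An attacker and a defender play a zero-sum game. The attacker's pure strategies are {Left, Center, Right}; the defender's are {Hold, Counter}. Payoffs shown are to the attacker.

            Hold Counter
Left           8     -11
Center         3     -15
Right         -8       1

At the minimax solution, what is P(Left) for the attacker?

Row minima: Left → -11, Center → -15, Right → -8; maximin = -8.
Column maxima: Hold → 8, Counter → 1; minimax = 1.
-8 ≠ 1, so there is no saddle point; optimal play is mixed.
Center is strictly dominated by Left, so the attacker never plays it.
On the remaining 2×2 (Left, Right vs Hold, Counter):
Let the attacker play Left with probability p. Expected payoff against Hold: 8p + (-8)(1−p) = 16p − 8; against Counter: (-11)p + 1(1−p) = −12p + 1.
Setting these equal: 16p − 8 = −12p + 1 ⇒ 28p = 9 ⇒ p = 9/28, and the value is (16)·(9/28) − 8 = -20/7.
For the defender: with q = P(Hold), equating Left's and Right's payoffs gives 19q − 11 = −9q + 1 ⇒ q = 3/7.

9/28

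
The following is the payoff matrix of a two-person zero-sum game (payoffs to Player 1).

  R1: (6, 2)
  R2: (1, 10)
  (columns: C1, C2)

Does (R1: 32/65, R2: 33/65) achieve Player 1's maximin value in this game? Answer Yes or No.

Against C1 this mix gives (32/65)·6 + (33/65)·1 = 45/13.
Against C2 this mix gives (32/65)·2 + (33/65)·10 = 394/65.
Player 2 will play C1, holding Player 1 to 45/13. Shifting weight toward the row that does better against C1 would raise this floor (the equalizing mix achieves 58/13 against both C1 and C2), so the proposed strategy is not optimal.

No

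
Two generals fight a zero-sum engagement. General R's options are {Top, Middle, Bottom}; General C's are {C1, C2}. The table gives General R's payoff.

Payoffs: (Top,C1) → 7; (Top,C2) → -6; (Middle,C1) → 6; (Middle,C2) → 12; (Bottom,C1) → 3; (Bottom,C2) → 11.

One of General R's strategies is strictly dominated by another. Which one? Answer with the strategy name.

Bottom

Middle gives a strictly higher payoff than Bottom against every column: 6 > 3, 12 > 11.
So Bottom is strictly dominated and General R never plays it.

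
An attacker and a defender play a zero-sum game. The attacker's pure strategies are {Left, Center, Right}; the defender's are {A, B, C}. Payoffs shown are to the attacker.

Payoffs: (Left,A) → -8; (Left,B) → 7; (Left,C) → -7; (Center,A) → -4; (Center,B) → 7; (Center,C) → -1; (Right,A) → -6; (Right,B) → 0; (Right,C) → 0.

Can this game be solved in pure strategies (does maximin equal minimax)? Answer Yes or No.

Yes

Row minima: Left → -8, Center → -4, Right → -6; maximin = -4.
Column maxima: A → -4, B → 7, C → 0; minimax = -4.
maximin = minimax = -4, so a saddle point exists.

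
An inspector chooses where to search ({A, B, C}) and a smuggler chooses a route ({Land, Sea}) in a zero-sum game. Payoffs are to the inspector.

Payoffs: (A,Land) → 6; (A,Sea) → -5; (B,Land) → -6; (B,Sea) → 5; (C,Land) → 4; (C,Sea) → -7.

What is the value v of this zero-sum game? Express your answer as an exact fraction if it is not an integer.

Row minima: A → -5, B → -6, C → -7; maximin = -5.
Column maxima: Land → 6, Sea → 5; minimax = 5.
-5 ≠ 5, so there is no saddle point; optimal play is mixed.
C is strictly dominated by A, so the inspector never plays it.
On the remaining 2×2 (A, B vs Land, Sea):
Let the inspector play A with probability p. Expected payoff against Land: 6p + (-6)(1−p) = 12p − 6; against Sea: (-5)p + 5(1−p) = −10p + 5.
Setting these equal: 12p − 6 = −10p + 5 ⇒ 22p = 11 ⇒ p = 1/2, and the value is (12)·(1/2) − 6 = 0.
For the smuggler: with q = P(Land), equating A's and B's payoffs gives 11q − 5 = −11q + 5 ⇒ q = 5/11.

0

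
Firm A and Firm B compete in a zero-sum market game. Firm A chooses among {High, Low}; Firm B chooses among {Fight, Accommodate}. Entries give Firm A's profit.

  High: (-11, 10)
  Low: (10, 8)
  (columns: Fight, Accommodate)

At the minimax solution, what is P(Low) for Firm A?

21/23

Row minima: High → -11, Low → 8; maximin = 8.
Column maxima: Fight → 10, Accommodate → 10; minimax = 10.
8 ≠ 10, so there is no saddle point; optimal play is mixed.
Let Firm A play High with probability p. Expected payoff against Fight: (-11)p + 10(1−p) = −21p + 10; against Accommodate: 10p + 8(1−p) = 2p + 8.
Setting these equal: −21p + 10 = 2p + 8 ⇒ −23p = -2 ⇒ p = 2/23, and the value is (-21)·(2/23) + 10 = 188/23.
For Firm B: with q = P(Fight), equating High's and Low's payoffs gives −21q + 10 = 2q + 8 ⇒ q = 2/23.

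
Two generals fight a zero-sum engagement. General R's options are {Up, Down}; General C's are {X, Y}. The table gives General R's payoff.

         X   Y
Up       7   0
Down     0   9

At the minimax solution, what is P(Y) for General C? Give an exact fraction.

7/16

Row minima: Up → 0, Down → 0; maximin = 0.
Column maxima: X → 7, Y → 9; minimax = 7.
0 ≠ 7, so there is no saddle point; optimal play is mixed.
Let General R play Up with probability p. Expected payoff against X: 7p + 0(1−p) = 7p; against Y: 0p + 9(1−p) = −9p + 9.
Setting these equal: 7p = −9p + 9 ⇒ 16p = 9 ⇒ p = 9/16, and the value is (7)·(9/16) = 63/16.
For General C: with q = P(X), equating Up's and Down's payoffs gives 7q = −9q + 9 ⇒ q = 9/16.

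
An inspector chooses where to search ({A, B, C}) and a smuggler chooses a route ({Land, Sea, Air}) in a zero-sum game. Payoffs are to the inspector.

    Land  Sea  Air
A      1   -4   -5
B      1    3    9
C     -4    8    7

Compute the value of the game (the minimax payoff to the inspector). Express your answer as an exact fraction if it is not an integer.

Row minima: A → -5, B → 1, C → -4; maximin = 1.
Column maxima: Land → 1, Sea → 8, Air → 9; minimax = 1.
Since maximin = minimax = 1, there is a saddle point and the value is 1.

1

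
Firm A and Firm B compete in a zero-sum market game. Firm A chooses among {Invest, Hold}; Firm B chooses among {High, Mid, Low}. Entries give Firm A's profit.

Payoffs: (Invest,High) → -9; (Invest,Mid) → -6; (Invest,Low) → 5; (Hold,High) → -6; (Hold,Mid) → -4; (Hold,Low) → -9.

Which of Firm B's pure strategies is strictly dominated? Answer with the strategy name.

High holds Firm A's payoff strictly below Mid in every row: -9 < -6, -6 < -4.
So Mid is strictly dominated for Firm B.

Mid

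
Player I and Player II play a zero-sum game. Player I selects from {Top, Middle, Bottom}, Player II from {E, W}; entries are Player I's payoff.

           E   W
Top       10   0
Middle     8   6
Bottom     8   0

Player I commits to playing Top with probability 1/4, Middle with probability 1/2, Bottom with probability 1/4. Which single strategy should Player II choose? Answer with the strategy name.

If Player II plays E, Player I's expected payoff is (1/4)·10 + (1/2)·8 + (1/4)·8 = 17/2.
If Player II plays W, Player I's expected payoff is (1/4)·0 + (1/2)·6 + (1/4)·0 = 3.
Player II minimizes Player I's payoff; the smallest is 3, so the best response is W.

W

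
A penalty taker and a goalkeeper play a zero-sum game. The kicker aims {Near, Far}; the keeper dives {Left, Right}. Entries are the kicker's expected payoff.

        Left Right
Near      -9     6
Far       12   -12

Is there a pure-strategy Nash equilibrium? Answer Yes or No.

Row minima: Near → -9, Far → -12; maximin = -9.
Column maxima: Left → 12, Right → 6; minimax = 6.
-9 ≠ 6, so no pure-strategy equilibrium exists.

No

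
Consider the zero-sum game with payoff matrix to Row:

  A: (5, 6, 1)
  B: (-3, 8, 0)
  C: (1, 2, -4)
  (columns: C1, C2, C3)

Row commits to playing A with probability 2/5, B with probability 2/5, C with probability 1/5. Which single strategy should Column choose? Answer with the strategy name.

C3

If Column plays C1, Row's expected payoff is (2/5)·5 + (2/5)·(-3) + (1/5)·1 = 1.
If Column plays C2, Row's expected payoff is (2/5)·6 + (2/5)·8 + (1/5)·2 = 6.
If Column plays C3, Row's expected payoff is (2/5)·1 + (2/5)·0 + (1/5)·(-4) = -2/5.
Column minimizes Row's payoff; the smallest is -2/5, so the best response is C3.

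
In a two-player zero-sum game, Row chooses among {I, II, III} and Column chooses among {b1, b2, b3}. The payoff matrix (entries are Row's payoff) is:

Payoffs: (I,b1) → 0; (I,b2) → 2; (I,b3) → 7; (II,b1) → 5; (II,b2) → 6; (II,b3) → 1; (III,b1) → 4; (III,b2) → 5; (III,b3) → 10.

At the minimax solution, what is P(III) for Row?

Row minima: I → 0, II → 1, III → 4; maximin = 4.
Column maxima: b1 → 5, b2 → 6, b3 → 10; minimax = 5.
4 ≠ 5, so there is no saddle point; optimal play is mixed.
I is strictly dominated by III, so Row never plays it.
b2 is strictly dominated by b1 (it gives Row strictly more in every row), so Column never plays it.
On the remaining 2×2 (II, III vs b1, b3):
Let Row play II with probability p. Expected payoff against b1: 5p + 4(1−p) = p + 4; against b3: 1p + 10(1−p) = −9p + 10.
Setting these equal: p + 4 = −9p + 10 ⇒ 10p = 6 ⇒ p = 3/5, and the value is (1)·(3/5) + 4 = 23/5.
For Column: with q = P(b1), equating II's and III's payoffs gives 4q + 1 = −6q + 10 ⇒ q = 9/10.

2/5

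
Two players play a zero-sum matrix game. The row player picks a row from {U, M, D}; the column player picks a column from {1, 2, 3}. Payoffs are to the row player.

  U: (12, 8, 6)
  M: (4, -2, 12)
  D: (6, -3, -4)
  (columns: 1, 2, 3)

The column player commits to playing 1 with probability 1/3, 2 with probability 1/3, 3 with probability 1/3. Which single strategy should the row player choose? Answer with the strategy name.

U

Expected payoff of U: (1/3)·12 + (1/3)·8 + (1/3)·6 = 26/3.
Expected payoff of M: (1/3)·4 + (1/3)·(-2) + (1/3)·12 = 14/3.
Expected payoff of D: (1/3)·6 + (1/3)·(-3) + (1/3)·(-4) = -1/3.
The largest is 26/3, so the row player's best response is U.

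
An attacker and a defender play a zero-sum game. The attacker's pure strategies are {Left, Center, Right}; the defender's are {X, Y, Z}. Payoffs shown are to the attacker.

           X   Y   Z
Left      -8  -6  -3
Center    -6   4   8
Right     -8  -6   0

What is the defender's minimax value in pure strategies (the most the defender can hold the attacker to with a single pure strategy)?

Column maxima: X → -6, Y → 4, Z → 8.
The smallest of these is -6.

-6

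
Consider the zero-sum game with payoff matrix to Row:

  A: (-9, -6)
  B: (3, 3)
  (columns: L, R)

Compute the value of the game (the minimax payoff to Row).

3

Row minima: A → -9, B → 3; maximin = 3.
Column maxima: L → 3, R → 3; minimax = 3.
Since maximin = minimax = 3, there is a saddle point and the value is 3.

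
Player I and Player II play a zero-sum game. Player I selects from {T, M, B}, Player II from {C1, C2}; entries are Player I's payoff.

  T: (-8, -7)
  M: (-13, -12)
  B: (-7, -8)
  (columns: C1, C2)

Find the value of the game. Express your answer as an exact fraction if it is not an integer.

Row minima: T → -8, M → -13, B → -8; maximin = -8.
Column maxima: C1 → -7, C2 → -7; minimax = -7.
-8 ≠ -7, so there is no saddle point; optimal play is mixed.
M is strictly dominated by T, so Player I never plays it.
On the remaining 2×2 (T, B vs C1, C2):
Let Player I play T with probability p. Expected payoff against C1: (-8)p + (-7)(1−p) = −p − 7; against C2: (-7)p + (-8)(1−p) = p − 8.
Setting these equal: −p − 7 = p − 8 ⇒ −2p = -1 ⇒ p = 1/2, and the value is (-1)·(1/2) − 7 = -15/2.
For Player II: with q = P(C1), equating T's and B's payoffs gives −q − 7 = q − 8 ⇒ q = 1/2.

-15/2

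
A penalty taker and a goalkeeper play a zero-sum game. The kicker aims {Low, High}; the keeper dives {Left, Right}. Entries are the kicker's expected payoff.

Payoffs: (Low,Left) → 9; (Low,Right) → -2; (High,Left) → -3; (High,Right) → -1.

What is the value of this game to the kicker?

Row minima: Low → -2, High → -3; maximin = -2.
Column maxima: Left → 9, Right → -1; minimax = -1.
-2 ≠ -1, so there is no saddle point; optimal play is mixed.
Let the kicker play Low with probability p. Expected payoff against Left: 9p + (-3)(1−p) = 12p − 3; against Right: (-2)p + (-1)(1−p) = −p − 1.
Setting these equal: 12p − 3 = −p − 1 ⇒ 13p = 2 ⇒ p = 2/13, and the value is (12)·(2/13) − 3 = -15/13.
For the keeper: with q = P(Left), equating Low's and High's payoffs gives 11q − 2 = −2q − 1 ⇒ q = 1/13.

-15/13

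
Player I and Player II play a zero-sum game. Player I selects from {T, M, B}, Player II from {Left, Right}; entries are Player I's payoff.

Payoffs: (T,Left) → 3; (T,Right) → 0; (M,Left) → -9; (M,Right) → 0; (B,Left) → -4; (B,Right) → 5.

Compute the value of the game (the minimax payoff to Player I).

Row minima: T → 0, M → -9, B → -4; maximin = 0.
Column maxima: Left → 3, Right → 5; minimax = 3.
0 ≠ 3, so there is no saddle point; optimal play is mixed.
M is strictly dominated by B, so Player I never plays it.
On the remaining 2×2 (T, B vs Left, Right):
Let Player I play T with probability p. Expected payoff against Left: 3p + (-4)(1−p) = 7p − 4; against Right: 0p + 5(1−p) = −5p + 5.
Setting these equal: 7p − 4 = −5p + 5 ⇒ 12p = 9 ⇒ p = 3/4, and the value is (7)·(3/4) − 4 = 5/4.
For Player II: with q = P(Left), equating T's and B's payoffs gives 3q = −9q + 5 ⇒ q = 5/12.

5/4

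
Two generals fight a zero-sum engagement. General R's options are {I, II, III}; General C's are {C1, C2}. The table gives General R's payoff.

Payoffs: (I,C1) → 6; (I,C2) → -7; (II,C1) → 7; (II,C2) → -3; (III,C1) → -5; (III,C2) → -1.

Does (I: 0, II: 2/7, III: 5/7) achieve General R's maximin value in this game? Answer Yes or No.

Against C1 this mix gives (2/7)·7 + (5/7)·(-5) = -11/7.
Against C2 this mix gives (2/7)·(-3) + (5/7)·(-1) = -11/7.
All of General C's active replies (C1, C2) yield -11/7, and no column does worse for General R. The mix makes General C indifferent and guarantees -11/7, so it is optimal.

Yes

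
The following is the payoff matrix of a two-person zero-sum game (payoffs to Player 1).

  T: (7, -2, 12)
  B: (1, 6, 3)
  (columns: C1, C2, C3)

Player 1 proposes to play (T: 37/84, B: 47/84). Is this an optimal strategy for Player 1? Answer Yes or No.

No

Against C1 this mix gives (37/84)·7 + (47/84)·1 = 51/14.
Against C2 this mix gives (37/84)·(-2) + (47/84)·6 = 52/21.
Against C3 this mix gives (37/84)·12 + (47/84)·3 = 195/28.
Player 2 will play C2, holding Player 1 to 52/21. Shifting weight toward the row that does better against C2 would raise this floor (the equalizing mix achieves 22/7 against both C2 and C1), so the proposed strategy is not optimal.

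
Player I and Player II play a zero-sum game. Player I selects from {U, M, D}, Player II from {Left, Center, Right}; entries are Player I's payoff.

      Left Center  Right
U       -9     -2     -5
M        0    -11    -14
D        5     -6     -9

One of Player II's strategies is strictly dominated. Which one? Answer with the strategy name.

Center

Right holds Player I's payoff strictly below Center in every row: -5 < -2, -14 < -11, -9 < -6.
So Center is strictly dominated for Player II.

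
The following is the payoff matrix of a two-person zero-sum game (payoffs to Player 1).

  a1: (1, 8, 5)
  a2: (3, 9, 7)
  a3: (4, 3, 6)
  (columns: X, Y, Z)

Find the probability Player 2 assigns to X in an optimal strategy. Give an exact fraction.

6/7

Row minima: a1 → 1, a2 → 3, a3 → 3; maximin = 3.
Column maxima: X → 4, Y → 9, Z → 7; minimax = 4.
3 ≠ 4, so there is no saddle point; optimal play is mixed.
a1 is strictly dominated by a2, so Player 1 never plays it.
Z is strictly dominated by X (it gives Player 1 strictly more in every row), so Player 2 never plays it.
On the remaining 2×2 (a2, a3 vs X, Y):
Let Player 1 play a2 with probability p. Expected payoff against X: 3p + 4(1−p) = −p + 4; against Y: 9p + 3(1−p) = 6p + 3.
Setting these equal: −p + 4 = 6p + 3 ⇒ −7p = -1 ⇒ p = 1/7, and the value is (-1)·(1/7) + 4 = 27/7.
For Player 2: with q = P(X), equating a2's and a3's payoffs gives −6q + 9 = q + 3 ⇒ q = 6/7.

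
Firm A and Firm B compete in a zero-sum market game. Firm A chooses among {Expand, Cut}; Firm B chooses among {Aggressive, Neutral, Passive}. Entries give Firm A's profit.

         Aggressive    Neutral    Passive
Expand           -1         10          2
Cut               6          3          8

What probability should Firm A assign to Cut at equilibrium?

Row minima: Expand → -1, Cut → 3; maximin = 3.
Column maxima: Aggressive → 6, Neutral → 10, Passive → 8; minimax = 6.
3 ≠ 6, so there is no saddle point; optimal play is mixed.
Passive is strictly dominated by Aggressive (it gives Firm A strictly more in every row), so Firm B never plays it.
On the remaining 2×2 (Expand, Cut vs Aggressive, Neutral):
Let Firm A play Expand with probability p. Expected payoff against Aggressive: (-1)p + 6(1−p) = −7p + 6; against Neutral: 10p + 3(1−p) = 7p + 3.
Setting these equal: −7p + 6 = 7p + 3 ⇒ −14p = -3 ⇒ p = 3/14, and the value is (-7)·(3/14) + 6 = 9/2.
For Firm B: with q = P(Aggressive), equating Expand's and Cut's payoffs gives −11q + 10 = 3q + 3 ⇒ q = 1/2.

11/14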